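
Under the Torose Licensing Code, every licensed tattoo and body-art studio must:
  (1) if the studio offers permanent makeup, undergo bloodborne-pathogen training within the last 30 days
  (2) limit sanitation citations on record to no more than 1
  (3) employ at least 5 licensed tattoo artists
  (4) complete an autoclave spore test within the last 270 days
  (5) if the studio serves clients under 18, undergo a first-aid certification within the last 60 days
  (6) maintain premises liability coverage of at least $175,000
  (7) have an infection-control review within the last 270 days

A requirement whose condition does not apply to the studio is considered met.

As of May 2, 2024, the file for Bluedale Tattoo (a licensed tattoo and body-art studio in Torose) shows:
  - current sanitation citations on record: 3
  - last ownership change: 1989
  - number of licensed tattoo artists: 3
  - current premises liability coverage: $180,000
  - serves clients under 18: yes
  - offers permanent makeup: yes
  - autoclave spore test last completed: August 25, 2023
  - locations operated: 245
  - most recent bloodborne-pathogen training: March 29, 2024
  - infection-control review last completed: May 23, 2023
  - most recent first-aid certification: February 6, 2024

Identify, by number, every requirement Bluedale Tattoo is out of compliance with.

1, 2, 3, 5, 7

1. condition 'offers permanent makeup' holds; bloodborne-pathogen training 34 days ago vs limit 30 → not met
2. sanitation citations on record 3 > 1 → not met
3. licensed tattoo artists 3 < 5 → not met
4. autoclave spore test 251 days ago vs limit 270 → met
5. condition 'serves clients under 18' holds; first-aid certification 86 days ago vs limit 60 → not met
6. premises liability coverage $180,000 ≥ $175,000 → met
7. infection-control review 345 days ago vs limit 270 → not met
Not met: 1, 2, 3, 5, 7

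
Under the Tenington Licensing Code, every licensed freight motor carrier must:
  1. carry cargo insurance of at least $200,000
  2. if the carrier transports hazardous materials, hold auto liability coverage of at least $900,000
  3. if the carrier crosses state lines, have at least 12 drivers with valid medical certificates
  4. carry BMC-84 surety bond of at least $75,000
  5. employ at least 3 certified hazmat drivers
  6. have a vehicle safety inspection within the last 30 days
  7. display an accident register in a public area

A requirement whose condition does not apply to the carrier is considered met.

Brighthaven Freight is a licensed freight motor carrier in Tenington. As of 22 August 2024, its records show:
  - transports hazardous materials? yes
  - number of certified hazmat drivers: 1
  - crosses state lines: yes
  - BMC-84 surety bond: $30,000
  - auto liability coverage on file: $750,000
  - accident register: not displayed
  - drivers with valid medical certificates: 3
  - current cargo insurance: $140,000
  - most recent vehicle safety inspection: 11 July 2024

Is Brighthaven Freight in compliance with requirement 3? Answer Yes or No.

No

3. condition 'crosses state lines' holds; drivers with valid medical certificates 3 < 12 → not met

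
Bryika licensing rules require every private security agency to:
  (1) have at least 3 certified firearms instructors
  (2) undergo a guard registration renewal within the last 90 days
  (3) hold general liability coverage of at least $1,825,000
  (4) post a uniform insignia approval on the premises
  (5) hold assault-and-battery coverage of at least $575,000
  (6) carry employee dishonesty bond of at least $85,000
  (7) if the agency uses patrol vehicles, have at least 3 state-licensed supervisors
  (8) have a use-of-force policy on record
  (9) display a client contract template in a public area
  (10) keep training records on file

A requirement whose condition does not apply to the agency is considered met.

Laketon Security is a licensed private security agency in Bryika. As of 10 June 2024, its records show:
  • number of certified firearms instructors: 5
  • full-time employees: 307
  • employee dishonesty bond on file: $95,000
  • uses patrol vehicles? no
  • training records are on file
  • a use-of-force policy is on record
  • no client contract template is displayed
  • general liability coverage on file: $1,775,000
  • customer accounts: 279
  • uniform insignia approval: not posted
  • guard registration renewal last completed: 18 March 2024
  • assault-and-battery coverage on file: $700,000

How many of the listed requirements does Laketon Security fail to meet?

1. certified firearms instructors 5 ≥ 3 → met
2. guard registration renewal 84 days ago vs limit 90 → met
3. general liability coverage $1,775,000 < $1,825,000 → not met
4. uniform insignia approval absent → not met
5. assault-and-battery coverage $700,000 ≥ $575,000 → met
6. employee dishonesty bond $95,000 ≥ $85,000 → met
7. condition 'uses patrol vehicles' does not hold → requirement n/a → met
8. use-of-force policy present → met
9. client contract template absent → not met
10. training records present → met
Not met: 3 of 10

3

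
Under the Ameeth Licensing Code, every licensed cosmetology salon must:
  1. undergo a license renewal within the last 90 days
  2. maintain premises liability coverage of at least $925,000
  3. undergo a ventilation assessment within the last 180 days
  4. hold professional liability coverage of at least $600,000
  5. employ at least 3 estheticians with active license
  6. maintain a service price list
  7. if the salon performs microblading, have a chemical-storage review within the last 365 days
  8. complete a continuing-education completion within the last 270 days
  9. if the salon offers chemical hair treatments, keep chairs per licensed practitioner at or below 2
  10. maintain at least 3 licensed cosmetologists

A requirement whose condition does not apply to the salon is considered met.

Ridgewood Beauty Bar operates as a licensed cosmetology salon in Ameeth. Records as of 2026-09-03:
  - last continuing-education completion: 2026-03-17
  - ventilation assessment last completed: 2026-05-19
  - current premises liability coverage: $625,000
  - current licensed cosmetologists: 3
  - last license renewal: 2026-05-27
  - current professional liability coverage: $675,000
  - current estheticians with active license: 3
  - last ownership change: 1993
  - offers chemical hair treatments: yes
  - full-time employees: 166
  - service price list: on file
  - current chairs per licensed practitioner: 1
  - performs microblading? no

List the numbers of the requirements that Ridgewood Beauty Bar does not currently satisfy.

1. license renewal 99 days ago vs limit 90 → not met
2. premises liability coverage $625,000 < $925,000 → not met
3. ventilation assessment 107 days ago vs limit 180 → met
4. professional liability coverage $675,000 ≥ $600,000 → met
5. estheticians with active license 3 ≥ 3 → met
6. service price list present → met
7. condition 'performs microblading' does not hold → requirement n/a → met
8. continuing-education completion 170 days ago vs limit 270 → met
9. condition 'offers chemical hair treatments' holds; chairs per licensed practitioner 1 ≤ 2 → met
10. licensed cosmetologists 3 ≥ 3 → met
Not met: 1, 2

1, 2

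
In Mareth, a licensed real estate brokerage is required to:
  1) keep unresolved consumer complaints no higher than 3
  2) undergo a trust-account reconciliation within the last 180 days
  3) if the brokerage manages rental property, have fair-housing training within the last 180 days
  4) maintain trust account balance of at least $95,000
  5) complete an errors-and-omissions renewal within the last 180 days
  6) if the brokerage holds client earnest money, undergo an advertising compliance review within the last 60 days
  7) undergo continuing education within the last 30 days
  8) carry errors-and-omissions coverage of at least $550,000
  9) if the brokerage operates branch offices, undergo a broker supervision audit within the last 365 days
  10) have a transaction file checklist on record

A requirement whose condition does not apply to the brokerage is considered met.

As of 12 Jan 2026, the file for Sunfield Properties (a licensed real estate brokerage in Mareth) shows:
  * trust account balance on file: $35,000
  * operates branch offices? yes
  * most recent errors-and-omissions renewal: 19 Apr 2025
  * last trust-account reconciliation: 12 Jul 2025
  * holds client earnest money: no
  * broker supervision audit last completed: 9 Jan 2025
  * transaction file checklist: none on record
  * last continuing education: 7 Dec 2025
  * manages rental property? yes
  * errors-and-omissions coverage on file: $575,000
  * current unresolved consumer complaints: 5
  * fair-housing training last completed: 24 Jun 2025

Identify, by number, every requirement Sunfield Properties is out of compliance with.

1. unresolved consumer complaints 5 > 3 → not met
2. trust-account reconciliation 184 days ago vs limit 180 → not met
3. condition 'manages rental property' holds; fair-housing training 202 days ago vs limit 180 → not met
4. trust account balance $35,000 < $95,000 → not met
5. errors-and-omissions renewal 268 days ago vs limit 180 → not met
6. condition 'holds client earnest money' does not hold → requirement n/a → met
7. continuing education 36 days ago vs limit 30 → not met
8. errors-and-omissions coverage $575,000 ≥ $550,000 → met
9. condition 'operates branch offices' holds; broker supervision audit 368 days ago vs limit 365 → not met
10. transaction file checklist absent → not met
Not met: 1, 2, 3, 4, 5, 7, 9, 10

1, 2, 3, 4, 5, 7, 9, 10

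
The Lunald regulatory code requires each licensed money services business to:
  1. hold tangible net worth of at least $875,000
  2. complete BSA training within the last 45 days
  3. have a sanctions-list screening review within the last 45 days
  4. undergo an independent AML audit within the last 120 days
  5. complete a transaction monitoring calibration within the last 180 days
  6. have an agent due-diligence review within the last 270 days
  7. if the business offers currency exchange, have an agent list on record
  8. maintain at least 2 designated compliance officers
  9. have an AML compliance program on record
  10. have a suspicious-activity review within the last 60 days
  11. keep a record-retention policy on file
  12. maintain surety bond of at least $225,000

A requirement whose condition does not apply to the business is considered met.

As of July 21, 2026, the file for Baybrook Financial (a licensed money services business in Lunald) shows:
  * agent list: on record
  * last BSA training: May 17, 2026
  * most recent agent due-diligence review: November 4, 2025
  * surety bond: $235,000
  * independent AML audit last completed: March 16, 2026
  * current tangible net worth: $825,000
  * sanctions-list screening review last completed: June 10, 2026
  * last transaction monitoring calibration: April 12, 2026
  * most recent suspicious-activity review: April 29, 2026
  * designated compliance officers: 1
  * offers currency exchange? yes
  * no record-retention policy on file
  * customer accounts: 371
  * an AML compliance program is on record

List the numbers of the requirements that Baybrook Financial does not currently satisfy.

1, 2, 4, 8, 10, 11

1. tangible net worth $825,000 < $875,000 → not met
2. BSA training 65 days ago vs limit 45 → not met
3. sanctions-list screening review 41 days ago vs limit 45 → met
4. independent AML audit 127 days ago vs limit 120 → not met
5. transaction monitoring calibration 100 days ago vs limit 180 → met
6. agent due-diligence review 259 days ago vs limit 270 → met
7. condition 'offers currency exchange' holds; agent list present → met
8. designated compliance officers 1 < 2 → not met
9. AML compliance program present → met
10. suspicious-activity review 83 days ago vs limit 60 → not met
11. record-retention policy absent → not met
12. surety bond $235,000 ≥ $225,000 → met
Not met: 1, 2, 4, 8, 10, 11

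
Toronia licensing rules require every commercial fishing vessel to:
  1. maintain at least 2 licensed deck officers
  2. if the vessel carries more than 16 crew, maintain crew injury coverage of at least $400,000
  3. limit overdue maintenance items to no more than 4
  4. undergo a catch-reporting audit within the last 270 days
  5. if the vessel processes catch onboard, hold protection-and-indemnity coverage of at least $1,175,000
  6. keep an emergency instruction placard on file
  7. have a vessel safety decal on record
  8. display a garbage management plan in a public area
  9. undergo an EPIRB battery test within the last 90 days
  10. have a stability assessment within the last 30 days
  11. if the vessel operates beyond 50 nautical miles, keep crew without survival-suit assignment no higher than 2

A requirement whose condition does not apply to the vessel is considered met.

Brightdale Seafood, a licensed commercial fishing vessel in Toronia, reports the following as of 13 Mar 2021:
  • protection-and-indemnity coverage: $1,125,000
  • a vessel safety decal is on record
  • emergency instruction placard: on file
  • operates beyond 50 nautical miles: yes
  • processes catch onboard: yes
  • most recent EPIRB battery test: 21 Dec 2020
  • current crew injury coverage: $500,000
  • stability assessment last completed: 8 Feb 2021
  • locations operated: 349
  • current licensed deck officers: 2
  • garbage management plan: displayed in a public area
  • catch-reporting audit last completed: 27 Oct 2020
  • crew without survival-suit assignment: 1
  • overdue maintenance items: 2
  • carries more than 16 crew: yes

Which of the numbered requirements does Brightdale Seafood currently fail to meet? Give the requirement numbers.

5, 10

1. licensed deck officers 2 ≥ 2 → met
2. condition 'carries more than 16 crew' holds; crew injury coverage $500,000 ≥ $400,000 → met
3. overdue maintenance items 2 ≤ 4 → met
4. catch-reporting audit 137 days ago vs limit 270 → met
5. condition 'processes catch onboard' holds; protection-and-indemnity coverage $1,125,000 < $1,175,000 → not met
6. emergency instruction placard present → met
7. vessel safety decal present → met
8. garbage management plan present → met
9. EPIRB battery test 82 days ago vs limit 90 → met
10. stability assessment 33 days ago vs limit 30 → not met
11. condition 'operates beyond 50 nautical miles' holds; crew without survival-suit assignment 1 ≤ 2 → met
Not met: 5, 10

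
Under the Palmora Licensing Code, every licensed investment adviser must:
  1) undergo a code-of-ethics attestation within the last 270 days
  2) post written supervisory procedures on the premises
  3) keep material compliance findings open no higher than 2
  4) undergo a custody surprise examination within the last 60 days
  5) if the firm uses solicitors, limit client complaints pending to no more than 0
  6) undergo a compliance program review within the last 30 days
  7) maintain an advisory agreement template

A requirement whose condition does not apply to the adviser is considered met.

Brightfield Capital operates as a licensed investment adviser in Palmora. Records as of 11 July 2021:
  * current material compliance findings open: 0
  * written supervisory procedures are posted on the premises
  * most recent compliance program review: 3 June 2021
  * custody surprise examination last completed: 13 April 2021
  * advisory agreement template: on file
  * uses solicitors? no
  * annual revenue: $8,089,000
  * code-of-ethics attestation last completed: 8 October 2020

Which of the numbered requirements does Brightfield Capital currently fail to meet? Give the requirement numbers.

1. code-of-ethics attestation 276 days ago vs limit 270 → not met
2. written supervisory procedures present → met
3. material compliance findings open 0 ≤ 2 → met
4. custody surprise examination 89 days ago vs limit 60 → not met
5. condition 'uses solicitors' does not hold → requirement n/a → met
6. compliance program review 38 days ago vs limit 30 → not met
7. advisory agreement template present → met
Not met: 1, 4, 6

1, 4, 6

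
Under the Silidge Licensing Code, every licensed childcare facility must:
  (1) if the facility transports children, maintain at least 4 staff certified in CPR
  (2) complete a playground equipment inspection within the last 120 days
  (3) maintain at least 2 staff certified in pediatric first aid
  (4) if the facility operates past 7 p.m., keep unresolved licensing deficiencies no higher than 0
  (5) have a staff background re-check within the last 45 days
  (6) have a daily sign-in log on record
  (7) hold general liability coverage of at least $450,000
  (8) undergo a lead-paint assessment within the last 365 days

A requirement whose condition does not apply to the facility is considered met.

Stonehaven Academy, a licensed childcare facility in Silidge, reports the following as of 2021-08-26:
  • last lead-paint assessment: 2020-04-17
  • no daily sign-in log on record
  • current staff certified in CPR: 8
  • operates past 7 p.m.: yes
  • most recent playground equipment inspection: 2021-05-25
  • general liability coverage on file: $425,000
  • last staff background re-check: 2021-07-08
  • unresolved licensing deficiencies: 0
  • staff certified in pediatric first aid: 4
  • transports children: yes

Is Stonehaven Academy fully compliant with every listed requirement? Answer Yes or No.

1. condition 'transports children' holds; staff certified in CPR 8 ≥ 4 → met
2. playground equipment inspection 93 days ago vs limit 120 → met
3. staff certified in pediatric first aid 4 ≥ 2 → met
4. condition 'operates past 7 p.m.' holds; unresolved licensing deficiencies 0 ≤ 0 → met
5. staff background re-check 49 days ago vs limit 45 → not met
6. daily sign-in log absent → not met
7. general liability coverage $425,000 < $450,000 → not met
8. lead-paint assessment 496 days ago vs limit 365 → not met
Not met: 5, 6, 7, 8

No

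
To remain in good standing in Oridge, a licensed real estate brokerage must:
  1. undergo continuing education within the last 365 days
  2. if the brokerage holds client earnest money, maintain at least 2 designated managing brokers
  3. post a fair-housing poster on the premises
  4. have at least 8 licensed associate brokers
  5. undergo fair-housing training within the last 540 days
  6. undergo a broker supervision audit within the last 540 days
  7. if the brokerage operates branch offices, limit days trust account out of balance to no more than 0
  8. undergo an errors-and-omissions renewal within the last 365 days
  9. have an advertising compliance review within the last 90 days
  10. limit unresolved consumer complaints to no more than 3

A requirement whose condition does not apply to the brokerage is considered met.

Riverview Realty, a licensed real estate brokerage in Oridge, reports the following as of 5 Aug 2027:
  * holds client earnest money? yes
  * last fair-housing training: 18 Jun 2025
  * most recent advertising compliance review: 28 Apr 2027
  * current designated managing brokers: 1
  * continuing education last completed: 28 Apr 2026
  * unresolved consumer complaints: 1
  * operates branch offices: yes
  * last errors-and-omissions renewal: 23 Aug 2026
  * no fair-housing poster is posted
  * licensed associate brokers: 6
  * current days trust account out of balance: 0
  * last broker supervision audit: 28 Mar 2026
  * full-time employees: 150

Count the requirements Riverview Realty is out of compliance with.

1. continuing education 464 days ago vs limit 365 → not met
2. condition 'holds client earnest money' holds; designated managing brokers 1 < 2 → not met
3. fair-housing poster absent → not met
4. licensed associate brokers 6 < 8 → not met
5. fair-housing training 778 days ago vs limit 540 → not met
6. broker supervision audit 495 days ago vs limit 540 → met
7. condition 'operates branch offices' holds; days trust account out of balance 0 ≤ 0 → met
8. errors-and-omissions renewal 347 days ago vs limit 365 → met
9. advertising compliance review 99 days ago vs limit 90 → not met
10. unresolved consumer complaints 1 ≤ 3 → met
Not met: 6 of 10

6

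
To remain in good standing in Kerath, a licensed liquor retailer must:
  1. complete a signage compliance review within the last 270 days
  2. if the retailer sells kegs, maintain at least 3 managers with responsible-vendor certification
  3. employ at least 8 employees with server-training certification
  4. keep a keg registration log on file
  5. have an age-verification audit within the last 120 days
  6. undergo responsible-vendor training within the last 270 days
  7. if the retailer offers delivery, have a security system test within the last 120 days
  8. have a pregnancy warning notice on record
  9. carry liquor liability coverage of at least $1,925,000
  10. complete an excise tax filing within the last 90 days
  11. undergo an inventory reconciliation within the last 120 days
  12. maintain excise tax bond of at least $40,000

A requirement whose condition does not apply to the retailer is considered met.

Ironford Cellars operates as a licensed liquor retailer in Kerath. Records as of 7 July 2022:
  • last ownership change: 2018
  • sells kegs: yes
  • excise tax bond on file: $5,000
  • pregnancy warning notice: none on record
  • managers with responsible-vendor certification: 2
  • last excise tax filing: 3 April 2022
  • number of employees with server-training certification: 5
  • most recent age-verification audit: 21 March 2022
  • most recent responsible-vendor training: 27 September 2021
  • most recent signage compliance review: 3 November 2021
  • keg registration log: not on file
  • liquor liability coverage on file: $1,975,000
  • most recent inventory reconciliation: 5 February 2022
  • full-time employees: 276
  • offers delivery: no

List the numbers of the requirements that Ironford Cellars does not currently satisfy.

1. signage compliance review 246 days ago vs limit 270 → met
2. condition 'sells kegs' holds; managers with responsible-vendor certification 2 < 3 → not met
3. employees with server-training certification 5 < 8 → not met
4. keg registration log absent → not met
5. age-verification audit 108 days ago vs limit 120 → met
6. responsible-vendor training 283 days ago vs limit 270 → not met
7. condition 'offers delivery' does not hold → requirement n/a → met
8. pregnancy warning notice absent → not met
9. liquor liability coverage $1,975,000 ≥ $1,925,000 → met
10. excise tax filing 95 days ago vs limit 90 → not met
11. inventory reconciliation 152 days ago vs limit 120 → not met
12. excise tax bond $5,000 < $40,000 → not met
Not met: 2, 3, 4, 6, 8, 10, 11, 12

2, 3, 4, 6, 8, 10, 11, 12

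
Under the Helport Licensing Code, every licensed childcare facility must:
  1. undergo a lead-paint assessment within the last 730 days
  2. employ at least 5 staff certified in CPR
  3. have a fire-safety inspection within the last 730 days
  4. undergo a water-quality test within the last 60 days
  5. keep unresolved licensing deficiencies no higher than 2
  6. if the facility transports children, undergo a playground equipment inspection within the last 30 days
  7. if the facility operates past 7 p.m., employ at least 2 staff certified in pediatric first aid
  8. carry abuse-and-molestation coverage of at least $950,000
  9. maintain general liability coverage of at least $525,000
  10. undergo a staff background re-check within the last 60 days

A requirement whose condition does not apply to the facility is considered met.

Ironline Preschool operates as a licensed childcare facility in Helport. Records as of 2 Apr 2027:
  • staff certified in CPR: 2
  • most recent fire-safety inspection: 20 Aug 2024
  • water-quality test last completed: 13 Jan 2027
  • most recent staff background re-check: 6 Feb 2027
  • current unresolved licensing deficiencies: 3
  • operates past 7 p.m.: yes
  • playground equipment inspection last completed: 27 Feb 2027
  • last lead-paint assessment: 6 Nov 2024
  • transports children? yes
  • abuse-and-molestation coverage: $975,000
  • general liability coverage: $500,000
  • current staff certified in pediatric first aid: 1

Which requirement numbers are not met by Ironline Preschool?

1, 2, 3, 4, 5, 6, 7, 9

1. lead-paint assessment 877 days ago vs limit 730 → not met
2. staff certified in CPR 2 < 5 → not met
3. fire-safety inspection 955 days ago vs limit 730 → not met
4. water-quality test 79 days ago vs limit 60 → not met
5. unresolved licensing deficiencies 3 > 2 → not met
6. condition 'transports children' holds; playground equipment inspection 34 days ago vs limit 30 → not met
7. condition 'operates past 7 p.m.' holds; staff certified in pediatric first aid 1 < 2 → not met
8. abuse-and-molestation coverage $975,000 ≥ $950,000 → met
9. general liability coverage $500,000 < $525,000 → not met
10. staff background re-check 55 days ago vs limit 60 → met
Not met: 1, 2, 3, 4, 5, 6, 7, 9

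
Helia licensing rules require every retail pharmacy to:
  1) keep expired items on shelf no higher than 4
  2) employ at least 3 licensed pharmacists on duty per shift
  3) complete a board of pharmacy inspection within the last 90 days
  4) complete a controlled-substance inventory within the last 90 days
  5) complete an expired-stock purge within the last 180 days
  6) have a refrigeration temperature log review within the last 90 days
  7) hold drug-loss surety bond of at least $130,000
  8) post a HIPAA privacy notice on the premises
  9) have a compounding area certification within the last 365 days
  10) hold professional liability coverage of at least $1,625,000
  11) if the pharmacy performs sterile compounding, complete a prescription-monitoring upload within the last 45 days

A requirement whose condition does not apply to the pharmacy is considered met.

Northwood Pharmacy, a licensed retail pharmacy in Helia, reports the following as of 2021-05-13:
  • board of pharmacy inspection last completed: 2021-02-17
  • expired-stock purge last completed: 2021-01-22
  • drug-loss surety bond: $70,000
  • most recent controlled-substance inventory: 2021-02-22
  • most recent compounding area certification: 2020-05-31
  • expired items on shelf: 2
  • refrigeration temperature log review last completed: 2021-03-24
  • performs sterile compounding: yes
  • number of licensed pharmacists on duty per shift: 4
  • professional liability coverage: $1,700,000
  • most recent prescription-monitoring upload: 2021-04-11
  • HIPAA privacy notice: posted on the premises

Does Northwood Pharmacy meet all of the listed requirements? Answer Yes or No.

1. expired items on shelf 2 ≤ 4 → met
2. licensed pharmacists on duty per shift 4 ≥ 3 → met
3. board of pharmacy inspection 85 days ago vs limit 90 → met
4. controlled-substance inventory 80 days ago vs limit 90 → met
5. expired-stock purge 111 days ago vs limit 180 → met
6. refrigeration temperature log review 50 days ago vs limit 90 → met
7. drug-loss surety bond $70,000 < $130,000 → not met
8. HIPAA privacy notice present → met
9. compounding area certification 347 days ago vs limit 365 → met
10. professional liability coverage $1,700,000 ≥ $1,625,000 → met
11. condition 'performs sterile compounding' holds; prescription-monitoring upload 32 days ago vs limit 45 → met
Not met: 7

No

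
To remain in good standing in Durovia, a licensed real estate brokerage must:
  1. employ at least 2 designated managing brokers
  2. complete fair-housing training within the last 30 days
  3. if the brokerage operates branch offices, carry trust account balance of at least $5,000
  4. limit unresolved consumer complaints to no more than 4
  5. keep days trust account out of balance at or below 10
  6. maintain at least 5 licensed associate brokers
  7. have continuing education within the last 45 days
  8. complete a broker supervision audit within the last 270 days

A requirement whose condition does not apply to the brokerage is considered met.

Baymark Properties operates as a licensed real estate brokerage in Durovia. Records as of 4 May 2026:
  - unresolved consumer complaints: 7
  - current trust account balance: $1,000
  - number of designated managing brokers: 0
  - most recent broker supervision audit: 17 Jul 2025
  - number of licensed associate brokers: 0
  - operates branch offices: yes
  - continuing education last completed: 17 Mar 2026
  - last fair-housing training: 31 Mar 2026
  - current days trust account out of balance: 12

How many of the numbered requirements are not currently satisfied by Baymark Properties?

8

1. designated managing brokers 0 < 2 → not met
2. fair-housing training 34 days ago vs limit 30 → not met
3. condition 'operates branch offices' holds; trust account balance $1,000 < $5,000 → not met
4. unresolved consumer complaints 7 > 4 → not met
5. days trust account out of balance 12 > 10 → not met
6. licensed associate brokers 0 < 5 → not met
7. continuing education 48 days ago vs limit 45 → not met
8. broker supervision audit 291 days ago vs limit 270 → not met
Not met: 8 of 8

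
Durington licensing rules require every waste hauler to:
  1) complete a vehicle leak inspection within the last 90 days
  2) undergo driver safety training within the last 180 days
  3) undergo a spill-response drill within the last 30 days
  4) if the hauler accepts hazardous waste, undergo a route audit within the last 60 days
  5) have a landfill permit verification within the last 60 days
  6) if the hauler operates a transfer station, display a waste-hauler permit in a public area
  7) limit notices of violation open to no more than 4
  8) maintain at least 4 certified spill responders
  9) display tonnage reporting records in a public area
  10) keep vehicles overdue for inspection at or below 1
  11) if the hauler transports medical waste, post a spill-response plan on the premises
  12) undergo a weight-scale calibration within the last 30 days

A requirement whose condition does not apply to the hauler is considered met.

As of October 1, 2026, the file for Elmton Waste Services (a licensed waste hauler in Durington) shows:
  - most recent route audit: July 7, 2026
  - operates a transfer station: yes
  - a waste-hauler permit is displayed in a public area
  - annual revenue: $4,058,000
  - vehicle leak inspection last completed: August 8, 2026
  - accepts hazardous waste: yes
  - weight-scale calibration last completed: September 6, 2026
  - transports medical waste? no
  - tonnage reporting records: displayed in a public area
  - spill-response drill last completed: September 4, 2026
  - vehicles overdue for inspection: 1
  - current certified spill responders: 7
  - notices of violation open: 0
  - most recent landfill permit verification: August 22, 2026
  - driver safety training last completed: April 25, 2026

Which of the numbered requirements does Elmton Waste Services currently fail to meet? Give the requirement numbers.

1. vehicle leak inspection 54 days ago vs limit 90 → met
2. driver safety training 159 days ago vs limit 180 → met
3. spill-response drill 27 days ago vs limit 30 → met
4. condition 'accepts hazardous waste' holds; route audit 86 days ago vs limit 60 → not met
5. landfill permit verification 40 days ago vs limit 60 → met
6. condition 'operates a transfer station' holds; waste-hauler permit present → met
7. notices of violation open 0 ≤ 4 → met
8. certified spill responders 7 ≥ 4 → met
9. tonnage reporting records present → met
10. vehicles overdue for inspection 1 ≤ 1 → met
11. condition 'transports medical waste' does not hold → requirement n/a → met
12. weight-scale calibration 25 days ago vs limit 30 → met
Not met: 4

4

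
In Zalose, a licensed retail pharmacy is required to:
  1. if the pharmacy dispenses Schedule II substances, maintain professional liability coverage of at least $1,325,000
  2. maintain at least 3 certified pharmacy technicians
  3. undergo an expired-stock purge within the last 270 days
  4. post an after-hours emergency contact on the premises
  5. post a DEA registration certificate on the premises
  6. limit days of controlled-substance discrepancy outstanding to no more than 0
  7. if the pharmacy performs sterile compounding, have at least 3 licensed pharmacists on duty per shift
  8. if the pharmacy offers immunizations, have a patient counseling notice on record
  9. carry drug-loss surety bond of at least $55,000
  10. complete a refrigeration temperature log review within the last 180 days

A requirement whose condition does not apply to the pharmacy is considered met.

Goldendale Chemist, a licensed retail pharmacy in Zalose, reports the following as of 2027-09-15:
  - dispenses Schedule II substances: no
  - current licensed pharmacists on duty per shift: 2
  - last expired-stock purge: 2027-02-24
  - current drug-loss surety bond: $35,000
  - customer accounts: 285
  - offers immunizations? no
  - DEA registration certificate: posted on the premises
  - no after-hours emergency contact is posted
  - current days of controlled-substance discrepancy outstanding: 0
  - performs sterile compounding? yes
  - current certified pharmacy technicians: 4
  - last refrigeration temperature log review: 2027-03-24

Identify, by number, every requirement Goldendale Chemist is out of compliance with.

4, 7, 9

1. condition 'dispenses Schedule II substances' does not hold → requirement n/a → met
2. certified pharmacy technicians 4 ≥ 3 → met
3. expired-stock purge 203 days ago vs limit 270 → met
4. after-hours emergency contact absent → not met
5. DEA registration certificate present → met
6. days of controlled-substance discrepancy outstanding 0 ≤ 0 → met
7. condition 'performs sterile compounding' holds; licensed pharmacists on duty per shift 2 < 3 → not met
8. condition 'offers immunizations' does not hold → requirement n/a → met
9. drug-loss surety bond $35,000 < $55,000 → not met
10. refrigeration temperature log review 175 days ago vs limit 180 → met
Not met: 4, 7, 9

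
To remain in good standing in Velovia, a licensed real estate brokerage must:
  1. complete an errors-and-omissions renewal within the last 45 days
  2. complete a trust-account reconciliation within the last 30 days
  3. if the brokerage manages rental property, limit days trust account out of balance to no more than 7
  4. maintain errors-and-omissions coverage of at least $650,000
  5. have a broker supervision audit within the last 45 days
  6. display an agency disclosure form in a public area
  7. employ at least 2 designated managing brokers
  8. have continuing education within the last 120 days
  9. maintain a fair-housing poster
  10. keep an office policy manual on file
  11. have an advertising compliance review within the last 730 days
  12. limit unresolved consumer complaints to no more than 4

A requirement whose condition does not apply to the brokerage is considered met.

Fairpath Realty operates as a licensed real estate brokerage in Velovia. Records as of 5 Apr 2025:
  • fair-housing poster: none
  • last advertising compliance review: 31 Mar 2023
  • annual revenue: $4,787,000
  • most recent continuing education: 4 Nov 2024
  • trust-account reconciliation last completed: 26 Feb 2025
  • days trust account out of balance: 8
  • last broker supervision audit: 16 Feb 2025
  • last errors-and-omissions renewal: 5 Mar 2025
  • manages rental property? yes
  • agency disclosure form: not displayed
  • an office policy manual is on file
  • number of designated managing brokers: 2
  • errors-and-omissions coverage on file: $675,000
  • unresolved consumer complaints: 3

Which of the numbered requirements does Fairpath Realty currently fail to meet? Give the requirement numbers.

2, 3, 5, 6, 8, 9, 11

1. errors-and-omissions renewal 31 days ago vs limit 45 → met
2. trust-account reconciliation 38 days ago vs limit 30 → not met
3. condition 'manages rental property' holds; days trust account out of balance 8 > 7 → not met
4. errors-and-omissions coverage $675,000 ≥ $650,000 → met
5. broker supervision audit 48 days ago vs limit 45 → not met
6. agency disclosure form absent → not met
7. designated managing brokers 2 ≥ 2 → met
8. continuing education 152 days ago vs limit 120 → not met
9. fair-housing poster absent → not met
10. office policy manual present → met
11. advertising compliance review 736 days ago vs limit 730 → not met
12. unresolved consumer complaints 3 ≤ 4 → met
Not met: 2, 3, 5, 6, 8, 9, 11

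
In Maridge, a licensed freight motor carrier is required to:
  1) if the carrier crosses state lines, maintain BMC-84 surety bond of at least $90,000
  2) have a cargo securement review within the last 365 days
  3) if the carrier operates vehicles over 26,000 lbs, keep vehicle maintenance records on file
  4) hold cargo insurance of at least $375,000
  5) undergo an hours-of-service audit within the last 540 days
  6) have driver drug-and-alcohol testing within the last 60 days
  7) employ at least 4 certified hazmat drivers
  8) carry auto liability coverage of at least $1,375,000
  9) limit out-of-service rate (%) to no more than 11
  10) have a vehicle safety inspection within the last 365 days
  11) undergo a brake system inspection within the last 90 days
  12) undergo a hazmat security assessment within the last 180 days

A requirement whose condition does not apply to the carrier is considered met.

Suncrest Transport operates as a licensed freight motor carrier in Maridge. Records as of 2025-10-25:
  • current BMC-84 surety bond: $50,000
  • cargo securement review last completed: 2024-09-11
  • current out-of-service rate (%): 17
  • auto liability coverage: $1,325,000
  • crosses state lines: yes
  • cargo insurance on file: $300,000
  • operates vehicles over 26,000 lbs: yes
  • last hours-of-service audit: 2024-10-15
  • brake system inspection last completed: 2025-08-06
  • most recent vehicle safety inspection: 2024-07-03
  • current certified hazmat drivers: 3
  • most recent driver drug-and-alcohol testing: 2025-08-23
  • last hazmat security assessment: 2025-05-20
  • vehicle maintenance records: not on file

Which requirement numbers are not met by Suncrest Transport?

1. condition 'crosses state lines' holds; BMC-84 surety bond $50,000 < $90,000 → not met
2. cargo securement review 409 days ago vs limit 365 → not met
3. condition 'operates vehicles over 26,000 lbs' holds; vehicle maintenance records absent → not met
4. cargo insurance $300,000 < $375,000 → not met
5. hours-of-service audit 375 days ago vs limit 540 → met
6. driver drug-and-alcohol testing 63 days ago vs limit 60 → not met
7. certified hazmat drivers 3 < 4 → not met
8. auto liability coverage $1,325,000 < $1,375,000 → not met
9. out-of-service rate (%) 17 > 11 → not met
10. vehicle safety inspection 479 days ago vs limit 365 → not met
11. brake system inspection 80 days ago vs limit 90 → met
12. hazmat security assessment 158 days ago vs limit 180 → met
Not met: 1, 2, 3, 4, 6, 7, 8, 9, 10

1, 2, 3, 4, 6, 7, 8, 9, 10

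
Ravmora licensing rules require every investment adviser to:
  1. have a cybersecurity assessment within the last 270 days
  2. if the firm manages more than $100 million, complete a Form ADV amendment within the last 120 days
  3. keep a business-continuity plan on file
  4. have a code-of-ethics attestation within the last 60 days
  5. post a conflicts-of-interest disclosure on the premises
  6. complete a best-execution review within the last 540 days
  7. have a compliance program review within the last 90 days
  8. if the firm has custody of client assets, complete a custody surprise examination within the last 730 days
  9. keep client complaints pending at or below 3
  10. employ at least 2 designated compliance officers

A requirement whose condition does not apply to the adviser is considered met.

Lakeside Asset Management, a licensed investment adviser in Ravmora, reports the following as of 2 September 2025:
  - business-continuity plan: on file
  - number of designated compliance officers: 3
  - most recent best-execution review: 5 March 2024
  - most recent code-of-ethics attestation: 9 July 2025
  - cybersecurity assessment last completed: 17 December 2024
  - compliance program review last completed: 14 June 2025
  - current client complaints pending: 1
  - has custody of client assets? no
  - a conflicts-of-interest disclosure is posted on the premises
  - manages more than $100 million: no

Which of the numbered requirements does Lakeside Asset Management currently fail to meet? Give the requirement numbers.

1. cybersecurity assessment 259 days ago vs limit 270 → met
2. condition 'manages more than $100 million' does not hold → requirement n/a → met
3. business-continuity plan present → met
4. code-of-ethics attestation 55 days ago vs limit 60 → met
5. conflicts-of-interest disclosure present → met
6. best-execution review 546 days ago vs limit 540 → not met
7. compliance program review 80 days ago vs limit 90 → met
8. condition 'has custody of client assets' does not hold → requirement n/a → met
9. client complaints pending 1 ≤ 3 → met
10. designated compliance officers 3 ≥ 2 → met
Not met: 6

6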